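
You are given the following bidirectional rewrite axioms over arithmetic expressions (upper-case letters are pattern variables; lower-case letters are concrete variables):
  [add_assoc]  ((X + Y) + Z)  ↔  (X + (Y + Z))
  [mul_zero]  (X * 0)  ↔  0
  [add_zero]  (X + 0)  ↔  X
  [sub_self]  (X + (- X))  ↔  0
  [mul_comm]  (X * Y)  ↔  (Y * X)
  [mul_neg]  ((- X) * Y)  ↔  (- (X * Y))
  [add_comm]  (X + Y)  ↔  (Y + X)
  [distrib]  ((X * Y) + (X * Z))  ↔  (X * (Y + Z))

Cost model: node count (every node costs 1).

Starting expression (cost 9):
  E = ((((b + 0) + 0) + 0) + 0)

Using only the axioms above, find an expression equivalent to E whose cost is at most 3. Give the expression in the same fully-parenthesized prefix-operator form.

(b + 0)   [cost 3]

step 1: add_zero (→) rewrites (b + 0) into b, now (((b + 0) + 0) + 0)
step 2: add_zero (→) rewrites (((b + 0) + 0) + 0) into ((b + 0) + 0)
step 3: add_zero (→) rewrites (b + 0) into b, reaching cost 3 (bound 3)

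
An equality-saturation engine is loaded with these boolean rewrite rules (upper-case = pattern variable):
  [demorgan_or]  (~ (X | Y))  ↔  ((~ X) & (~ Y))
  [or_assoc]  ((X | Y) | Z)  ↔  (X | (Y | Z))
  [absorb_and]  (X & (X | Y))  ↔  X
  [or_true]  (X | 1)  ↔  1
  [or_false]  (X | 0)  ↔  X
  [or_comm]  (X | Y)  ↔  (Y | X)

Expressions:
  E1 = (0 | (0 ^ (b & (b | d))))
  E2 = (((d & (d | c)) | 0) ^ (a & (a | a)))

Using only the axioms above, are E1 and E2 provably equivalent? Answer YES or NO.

NO

All listed rules preserve value, hence provable equivalence implies equal values everywhere; look for a separating assignment.
a=0, b=0, c=0, d=1 gives E1 ↦ 0, E2 ↦ 1; values differ ⇒ not provably equivalent.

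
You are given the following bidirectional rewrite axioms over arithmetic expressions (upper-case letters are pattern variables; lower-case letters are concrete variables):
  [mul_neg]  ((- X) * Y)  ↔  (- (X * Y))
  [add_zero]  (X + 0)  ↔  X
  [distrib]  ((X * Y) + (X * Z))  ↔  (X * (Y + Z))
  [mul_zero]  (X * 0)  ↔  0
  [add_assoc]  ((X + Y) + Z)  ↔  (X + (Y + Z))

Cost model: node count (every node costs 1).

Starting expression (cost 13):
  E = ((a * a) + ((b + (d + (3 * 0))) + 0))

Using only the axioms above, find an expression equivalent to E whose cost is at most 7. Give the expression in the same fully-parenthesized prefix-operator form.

((a * a) + (b + d))   [cost 7]

1. [mul_zero →] (3 * 0)  →  0;  E = ((a * a) + ((b + (d + 0)) + 0))
2. [add_zero →] (d + 0)  →  d;  E = ((a * a) + ((b + d) + 0))
3. [add_zero →] ((b + d) + 0)  →  (b + d);  cost 7 ≤ 7, done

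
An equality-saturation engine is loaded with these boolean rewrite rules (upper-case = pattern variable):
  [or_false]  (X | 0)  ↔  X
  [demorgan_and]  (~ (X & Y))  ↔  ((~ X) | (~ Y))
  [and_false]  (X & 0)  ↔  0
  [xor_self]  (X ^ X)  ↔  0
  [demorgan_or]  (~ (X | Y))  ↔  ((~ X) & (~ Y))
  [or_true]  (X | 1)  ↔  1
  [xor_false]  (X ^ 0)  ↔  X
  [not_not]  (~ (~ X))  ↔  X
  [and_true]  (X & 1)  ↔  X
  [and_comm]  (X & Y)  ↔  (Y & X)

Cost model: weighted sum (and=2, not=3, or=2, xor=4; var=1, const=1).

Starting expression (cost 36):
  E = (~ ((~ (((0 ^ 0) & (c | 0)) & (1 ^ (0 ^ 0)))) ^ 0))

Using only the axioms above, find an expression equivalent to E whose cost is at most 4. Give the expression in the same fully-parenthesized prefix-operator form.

(1) ((~ (((0 ^ 0) & (c | 0)) & (1 ^ (0 ^ 0)))) ^ 0)  =[xor_false →]=  (~ (((0 ^ 0) & (c | 0)) & (1 ^ (0 ^ 0))))    ⊢ (~ (~ (((0 ^ 0) & (c | 0)) & (1 ^ (0 ^ 0)))))
(2) (c | 0)  =[or_false →]=  c    ⊢ (~ (~ (((0 ^ 0) & c) & (1 ^ (0 ^ 0)))))
(3) (0 ^ 0)  =[xor_false →]=  0    ⊢ (~ (~ ((0 & c) & (1 ^ (0 ^ 0)))))
(4) (0 ^ 0)  =[xor_false →]=  0    ⊢ (~ (~ ((0 & c) & (1 ^ 0))))
(5) (1 ^ 0)  =[xor_false →]=  1    ⊢ (~ (~ ((0 & c) & 1)))
(6) (~ (~ ((0 & c) & 1)))  =[not_not →]=  ((0 & c) & 1)
(7) ((0 & c) & 1)  =[and_true →]=  (0 & c)    ⊢ cost 4, within 4

(0 & c)   [cost 4]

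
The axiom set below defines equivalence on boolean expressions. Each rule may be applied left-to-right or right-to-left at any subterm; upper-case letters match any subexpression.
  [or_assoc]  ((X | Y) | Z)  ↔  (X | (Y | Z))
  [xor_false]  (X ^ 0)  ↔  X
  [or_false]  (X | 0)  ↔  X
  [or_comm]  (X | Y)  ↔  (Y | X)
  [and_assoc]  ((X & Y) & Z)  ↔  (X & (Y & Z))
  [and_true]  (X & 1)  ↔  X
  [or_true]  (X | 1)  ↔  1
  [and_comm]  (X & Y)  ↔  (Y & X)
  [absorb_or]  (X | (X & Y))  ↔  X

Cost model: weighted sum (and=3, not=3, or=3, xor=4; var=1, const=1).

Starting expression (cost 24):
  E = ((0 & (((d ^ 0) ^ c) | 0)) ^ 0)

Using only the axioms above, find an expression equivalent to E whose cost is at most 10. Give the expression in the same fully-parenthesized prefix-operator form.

(0 & (d ^ c))   [cost 10]

(1) (d ^ 0)  =[xor_false →]=  d    ⊢ ((0 & ((d ^ c) | 0)) ^ 0)
(2) ((d ^ c) | 0)  =[or_false →]=  (d ^ c)    ⊢ ((0 & (d ^ c)) ^ 0)
(3) ((0 & (d ^ c)) ^ 0)  =[xor_false →]=  (0 & (d ^ c))    ⊢ cost 10, within 10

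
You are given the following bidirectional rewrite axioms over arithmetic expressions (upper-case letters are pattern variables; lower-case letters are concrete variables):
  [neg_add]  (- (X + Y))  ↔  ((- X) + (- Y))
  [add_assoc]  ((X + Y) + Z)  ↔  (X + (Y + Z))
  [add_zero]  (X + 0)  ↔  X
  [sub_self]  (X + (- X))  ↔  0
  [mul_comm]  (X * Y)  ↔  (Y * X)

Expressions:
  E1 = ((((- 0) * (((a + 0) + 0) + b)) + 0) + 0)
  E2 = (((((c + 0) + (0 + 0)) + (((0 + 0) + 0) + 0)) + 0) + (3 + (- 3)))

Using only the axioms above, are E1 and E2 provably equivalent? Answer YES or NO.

The axioms are sound identities: if E1 ↔* E2 then E1 and E2 evaluate identically under any assignment.
Under a=0, b=0, c=1: E1 evaluates to 0, E2 to 1. Distinct ⇒ no rewrite sequence connects them.

NO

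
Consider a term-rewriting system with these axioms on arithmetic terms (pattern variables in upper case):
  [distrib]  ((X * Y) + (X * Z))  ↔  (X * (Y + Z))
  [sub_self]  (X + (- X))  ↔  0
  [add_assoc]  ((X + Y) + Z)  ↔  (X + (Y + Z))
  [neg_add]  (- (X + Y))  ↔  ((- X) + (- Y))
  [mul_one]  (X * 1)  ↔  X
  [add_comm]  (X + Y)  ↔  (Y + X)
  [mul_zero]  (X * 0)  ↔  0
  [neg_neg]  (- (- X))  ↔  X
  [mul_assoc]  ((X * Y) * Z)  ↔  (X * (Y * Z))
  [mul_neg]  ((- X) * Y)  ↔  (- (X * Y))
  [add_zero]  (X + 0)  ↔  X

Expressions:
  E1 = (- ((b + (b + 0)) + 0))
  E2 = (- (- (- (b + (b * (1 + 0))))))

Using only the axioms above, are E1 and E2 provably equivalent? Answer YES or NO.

YES

step 1: add_zero (→) rewrites (b + 0) into b, now (- ((b + b) + 0))
step 2: add_assoc (→) rewrites ((b + b) + 0) into (b + (b + 0)), now (- (b + (b + 0)))
step 3: add_zero (→) rewrites (b + 0) into b, now (- (b + b))
step 4: neg_neg (←) rewrites (- (b + b)) into (- (- (- (b + b))))
step 5: mul_one (←) rewrites b into (b * 1), now (- (- (- (b + (b * 1)))))
step 6: add_zero (←) rewrites 1 into (1 + 0), which is E2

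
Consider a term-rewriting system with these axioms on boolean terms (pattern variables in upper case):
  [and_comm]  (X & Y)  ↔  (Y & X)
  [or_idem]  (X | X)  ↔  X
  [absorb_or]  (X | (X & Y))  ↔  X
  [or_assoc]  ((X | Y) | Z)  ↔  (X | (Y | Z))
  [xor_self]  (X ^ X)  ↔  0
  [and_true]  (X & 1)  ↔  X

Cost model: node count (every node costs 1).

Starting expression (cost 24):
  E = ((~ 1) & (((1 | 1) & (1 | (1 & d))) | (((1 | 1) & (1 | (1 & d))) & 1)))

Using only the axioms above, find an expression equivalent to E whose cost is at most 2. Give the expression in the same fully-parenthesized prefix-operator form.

(~ 1)   [cost 2]

(1) (((1 | 1) & (1 | (1 & d))) | (((1 | 1) & (1 | (1 & d))) & 1))  =[absorb_or →]=  ((1 | 1) & (1 | (1 & d)))    ⊢ ((~ 1) & ((1 | 1) & (1 | (1 & d))))
(2) (1 | (1 & d))  =[absorb_or →]=  1    ⊢ ((~ 1) & ((1 | 1) & 1))
(3) ((1 | 1) & 1)  =[and_true →]=  (1 | 1)    ⊢ ((~ 1) & (1 | 1))
(4) (1 | 1)  =[or_idem →]=  1    ⊢ ((~ 1) & 1)
(5) ((~ 1) & 1)  =[and_true →]=  (~ 1)    ⊢ cost 2, within 2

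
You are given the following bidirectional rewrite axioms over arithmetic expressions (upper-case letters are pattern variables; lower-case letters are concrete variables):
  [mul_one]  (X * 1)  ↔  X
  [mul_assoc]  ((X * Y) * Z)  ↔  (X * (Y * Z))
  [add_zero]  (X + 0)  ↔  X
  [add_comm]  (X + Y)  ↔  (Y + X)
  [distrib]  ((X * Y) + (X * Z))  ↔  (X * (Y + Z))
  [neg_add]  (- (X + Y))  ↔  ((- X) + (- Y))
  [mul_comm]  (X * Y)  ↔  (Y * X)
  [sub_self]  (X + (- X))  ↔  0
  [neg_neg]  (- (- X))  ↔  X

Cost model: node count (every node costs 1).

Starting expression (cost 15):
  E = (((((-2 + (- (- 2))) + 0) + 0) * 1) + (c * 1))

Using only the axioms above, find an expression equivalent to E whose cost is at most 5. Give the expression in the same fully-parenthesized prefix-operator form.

1. [neg_neg →] (- (- 2))  →  2;  E = (((((-2 + 2) + 0) + 0) * 1) + (c * 1))
2. [mul_one →] ((((-2 + 2) + 0) + 0) * 1)  →  (((-2 + 2) + 0) + 0);  E = ((((-2 + 2) + 0) + 0) + (c * 1))
3. [add_zero →] ((-2 + 2) + 0)  →  (-2 + 2);  E = (((-2 + 2) + 0) + (c * 1))
4. [add_zero →] ((-2 + 2) + 0)  →  (-2 + 2);  E = ((-2 + 2) + (c * 1))
5. [mul_one →] (c * 1)  →  c;  cost 5 ≤ 5, done

((-2 + 2) + c)   [cost 5]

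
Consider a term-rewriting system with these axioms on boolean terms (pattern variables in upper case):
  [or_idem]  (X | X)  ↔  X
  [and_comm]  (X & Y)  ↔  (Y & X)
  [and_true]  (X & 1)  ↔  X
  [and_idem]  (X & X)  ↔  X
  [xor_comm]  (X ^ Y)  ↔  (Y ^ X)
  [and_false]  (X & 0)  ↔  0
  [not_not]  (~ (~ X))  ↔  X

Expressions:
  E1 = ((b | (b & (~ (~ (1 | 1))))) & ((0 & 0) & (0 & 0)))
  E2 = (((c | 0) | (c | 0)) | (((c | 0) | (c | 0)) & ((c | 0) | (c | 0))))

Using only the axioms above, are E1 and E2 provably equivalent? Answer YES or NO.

NO

The axioms are sound identities: if E1 ↔* E2 then E1 and E2 evaluate identically under any assignment.
Under b=0, c=1: E1 evaluates to 0, E2 to 1. Distinct ⇒ no rewrite sequence connects them.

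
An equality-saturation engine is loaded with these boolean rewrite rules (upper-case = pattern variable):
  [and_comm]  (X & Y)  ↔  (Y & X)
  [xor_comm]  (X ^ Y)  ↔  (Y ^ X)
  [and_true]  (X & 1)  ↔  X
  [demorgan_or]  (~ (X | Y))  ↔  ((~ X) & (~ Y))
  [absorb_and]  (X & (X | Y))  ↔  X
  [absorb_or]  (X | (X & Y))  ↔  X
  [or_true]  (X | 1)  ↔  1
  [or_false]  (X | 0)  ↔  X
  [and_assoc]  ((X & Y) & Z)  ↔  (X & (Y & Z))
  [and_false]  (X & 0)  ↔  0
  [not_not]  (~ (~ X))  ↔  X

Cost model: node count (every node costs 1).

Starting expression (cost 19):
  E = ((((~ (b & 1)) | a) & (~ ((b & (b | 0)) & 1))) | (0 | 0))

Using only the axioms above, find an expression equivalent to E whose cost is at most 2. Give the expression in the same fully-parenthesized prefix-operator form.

1. [absorb_and →] (b & (b | 0))  →  b;  E = ((((~ (b & 1)) | a) & (~ (b & 1))) | (0 | 0))
2. [or_false →] (0 | 0)  →  0;  E = ((((~ (b & 1)) | a) & (~ (b & 1))) | 0)
3. [and_comm →] (((~ (b & 1)) | a) & (~ (b & 1)))  →  ((~ (b & 1)) & ((~ (b & 1)) | a));  E = (((~ (b & 1)) & ((~ (b & 1)) | a)) | 0)
4. [or_false →] (((~ (b & 1)) & ((~ (b & 1)) | a)) | 0)  →  ((~ (b & 1)) & ((~ (b & 1)) | a))
5. [absorb_and →] ((~ (b & 1)) & ((~ (b & 1)) | a))  →  (~ (b & 1))
6. [and_true →] (b & 1)  →  b;  cost 2 ≤ 2, done

(~ b)   [cost 2]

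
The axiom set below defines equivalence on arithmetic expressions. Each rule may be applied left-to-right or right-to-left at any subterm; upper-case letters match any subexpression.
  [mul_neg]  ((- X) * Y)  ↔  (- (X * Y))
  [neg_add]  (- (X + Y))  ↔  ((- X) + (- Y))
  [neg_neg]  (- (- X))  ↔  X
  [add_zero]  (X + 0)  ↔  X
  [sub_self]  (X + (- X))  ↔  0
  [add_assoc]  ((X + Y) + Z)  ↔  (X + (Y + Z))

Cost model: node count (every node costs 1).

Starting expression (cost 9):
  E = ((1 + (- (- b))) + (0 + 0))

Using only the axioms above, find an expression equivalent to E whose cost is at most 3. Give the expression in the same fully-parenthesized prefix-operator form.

1. [add_zero →] (0 + 0)  →  0;  E = ((1 + (- (- b))) + 0)
2. [neg_neg →] (- (- b))  →  b;  E = ((1 + b) + 0)
3. [add_zero →] ((1 + b) + 0)  →  (1 + b);  cost 3 ≤ 3, done

(1 + b)   [cost 3]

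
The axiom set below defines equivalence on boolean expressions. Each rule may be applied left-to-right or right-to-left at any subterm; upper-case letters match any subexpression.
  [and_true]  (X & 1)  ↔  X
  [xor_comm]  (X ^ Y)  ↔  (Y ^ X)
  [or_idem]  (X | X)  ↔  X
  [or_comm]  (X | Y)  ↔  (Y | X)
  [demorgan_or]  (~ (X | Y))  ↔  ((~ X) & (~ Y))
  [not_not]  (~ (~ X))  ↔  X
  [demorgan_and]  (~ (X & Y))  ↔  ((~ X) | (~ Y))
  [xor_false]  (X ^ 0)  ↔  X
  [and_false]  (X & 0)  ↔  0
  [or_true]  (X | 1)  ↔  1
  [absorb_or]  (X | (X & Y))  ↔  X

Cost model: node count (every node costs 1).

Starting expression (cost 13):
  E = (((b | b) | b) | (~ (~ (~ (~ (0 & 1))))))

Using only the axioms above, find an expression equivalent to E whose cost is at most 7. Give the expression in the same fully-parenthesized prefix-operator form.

step 1: or_idem (→) rewrites (b | b) into b, now ((b | b) | (~ (~ (~ (~ (0 & 1))))))
step 2: not_not (→) rewrites (~ (~ (~ (~ (0 & 1))))) into (~ (~ (0 & 1))), now ((b | b) | (~ (~ (0 & 1))))
step 3: not_not (→) rewrites (~ (~ (0 & 1))) into (0 & 1), reaching cost 7 (bound 7)

((b | b) | (0 & 1))   [cost 7]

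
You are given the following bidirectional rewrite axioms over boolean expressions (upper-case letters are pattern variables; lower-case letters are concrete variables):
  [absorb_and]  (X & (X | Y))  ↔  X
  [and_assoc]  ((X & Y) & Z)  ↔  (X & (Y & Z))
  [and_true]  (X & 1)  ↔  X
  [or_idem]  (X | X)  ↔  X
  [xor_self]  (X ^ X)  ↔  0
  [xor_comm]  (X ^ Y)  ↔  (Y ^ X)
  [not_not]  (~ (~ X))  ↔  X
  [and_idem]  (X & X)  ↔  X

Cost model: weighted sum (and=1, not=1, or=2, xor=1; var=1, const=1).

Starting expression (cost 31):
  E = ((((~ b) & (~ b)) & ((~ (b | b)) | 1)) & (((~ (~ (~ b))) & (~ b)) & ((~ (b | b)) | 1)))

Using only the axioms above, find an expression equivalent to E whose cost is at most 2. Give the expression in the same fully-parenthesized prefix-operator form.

(~ b)   [cost 2]

1. [not_not →] (~ (~ b))  →  b;  E = ((((~ b) & (~ b)) & ((~ (b | b)) | 1)) & (((~ b) & (~ b)) & ((~ (b | b)) | 1)))
2. [and_idem →] ((((~ b) & (~ b)) & ((~ (b | b)) | 1)) & (((~ b) & (~ b)) & ((~ (b | b)) | 1)))  →  (((~ b) & (~ b)) & ((~ (b | b)) | 1))
3. [or_idem →] (b | b)  →  b;  E = (((~ b) & (~ b)) & ((~ b) | 1))
4. [and_idem →] ((~ b) & (~ b))  →  (~ b);  E = ((~ b) & ((~ b) | 1))
5. [absorb_and →] ((~ b) & ((~ b) | 1))  →  (~ b);  cost 2 ≤ 2, done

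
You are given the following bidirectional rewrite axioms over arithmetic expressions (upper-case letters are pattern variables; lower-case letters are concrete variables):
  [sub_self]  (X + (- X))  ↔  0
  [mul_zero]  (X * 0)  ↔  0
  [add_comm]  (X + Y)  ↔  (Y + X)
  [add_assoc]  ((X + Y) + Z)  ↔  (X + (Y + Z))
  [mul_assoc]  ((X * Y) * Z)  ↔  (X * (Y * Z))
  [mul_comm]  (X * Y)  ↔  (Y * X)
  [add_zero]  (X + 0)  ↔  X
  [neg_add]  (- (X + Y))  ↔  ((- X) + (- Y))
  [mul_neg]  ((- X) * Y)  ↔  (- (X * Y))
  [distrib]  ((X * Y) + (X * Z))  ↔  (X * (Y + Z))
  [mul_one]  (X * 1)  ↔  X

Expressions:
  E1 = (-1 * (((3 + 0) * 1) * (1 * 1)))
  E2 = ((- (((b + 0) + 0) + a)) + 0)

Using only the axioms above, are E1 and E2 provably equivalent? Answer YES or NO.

The axioms are sound identities: if E1 ↔* E2 then E1 and E2 evaluate identically under any assignment.
Under a=0, b=0: E1 evaluates to -3, E2 to 0. Distinct ⇒ no rewrite sequence connects them.

NO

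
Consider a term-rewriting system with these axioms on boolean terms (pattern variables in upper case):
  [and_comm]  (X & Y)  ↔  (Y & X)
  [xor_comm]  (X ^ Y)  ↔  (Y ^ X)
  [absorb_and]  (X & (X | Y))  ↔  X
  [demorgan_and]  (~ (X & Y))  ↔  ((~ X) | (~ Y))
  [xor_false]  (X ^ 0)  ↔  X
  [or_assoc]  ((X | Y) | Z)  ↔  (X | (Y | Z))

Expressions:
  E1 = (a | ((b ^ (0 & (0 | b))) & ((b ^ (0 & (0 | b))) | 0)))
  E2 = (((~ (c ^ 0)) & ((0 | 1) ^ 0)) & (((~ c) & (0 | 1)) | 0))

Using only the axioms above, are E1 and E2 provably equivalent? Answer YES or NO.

The axioms are sound identities: if E1 ↔* E2 then E1 and E2 evaluate identically under any assignment.
Under a=0, b=0, c=0: E1 evaluates to 0, E2 to 1. Distinct ⇒ no rewrite sequence connects them.

NO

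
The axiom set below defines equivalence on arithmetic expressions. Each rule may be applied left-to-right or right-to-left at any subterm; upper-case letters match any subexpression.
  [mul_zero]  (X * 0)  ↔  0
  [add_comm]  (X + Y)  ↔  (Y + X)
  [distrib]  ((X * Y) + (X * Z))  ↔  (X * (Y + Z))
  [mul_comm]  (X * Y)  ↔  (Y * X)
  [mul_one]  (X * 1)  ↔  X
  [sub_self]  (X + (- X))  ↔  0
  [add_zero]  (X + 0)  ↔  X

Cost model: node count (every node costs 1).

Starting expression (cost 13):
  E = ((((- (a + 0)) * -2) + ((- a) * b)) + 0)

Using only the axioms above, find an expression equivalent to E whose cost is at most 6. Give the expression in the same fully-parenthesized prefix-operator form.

step 1: add_zero (→) rewrites ((((- (a + 0)) * -2) + ((- a) * b)) + 0) into (((- (a + 0)) * -2) + ((- a) * b))
step 2: add_zero (→) rewrites (a + 0) into a, now (((- a) * -2) + ((- a) * b))
step 3: distrib (→) rewrites (((- a) * -2) + ((- a) * b)) into ((- a) * (-2 + b)), reaching cost 6 (bound 6)

((- a) * (-2 + b))   [cost 6]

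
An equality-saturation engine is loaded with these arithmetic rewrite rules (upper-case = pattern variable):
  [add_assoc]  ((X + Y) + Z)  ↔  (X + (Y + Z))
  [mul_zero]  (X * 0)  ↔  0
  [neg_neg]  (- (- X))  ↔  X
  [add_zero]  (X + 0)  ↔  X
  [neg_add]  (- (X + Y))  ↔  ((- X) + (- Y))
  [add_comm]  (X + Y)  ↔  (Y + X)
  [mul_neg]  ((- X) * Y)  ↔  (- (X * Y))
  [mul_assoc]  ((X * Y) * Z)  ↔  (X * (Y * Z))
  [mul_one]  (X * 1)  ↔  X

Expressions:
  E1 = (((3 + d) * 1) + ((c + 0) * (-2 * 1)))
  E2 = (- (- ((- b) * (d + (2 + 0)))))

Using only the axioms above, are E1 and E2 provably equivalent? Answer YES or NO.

Every axiom is a valid identity, so a rewrite proof would force E1 and E2 to agree under every assignment.
At b=0, c=0, d=0: E1 = 3 but E2 = 0; they differ, so no derivation exists.

NO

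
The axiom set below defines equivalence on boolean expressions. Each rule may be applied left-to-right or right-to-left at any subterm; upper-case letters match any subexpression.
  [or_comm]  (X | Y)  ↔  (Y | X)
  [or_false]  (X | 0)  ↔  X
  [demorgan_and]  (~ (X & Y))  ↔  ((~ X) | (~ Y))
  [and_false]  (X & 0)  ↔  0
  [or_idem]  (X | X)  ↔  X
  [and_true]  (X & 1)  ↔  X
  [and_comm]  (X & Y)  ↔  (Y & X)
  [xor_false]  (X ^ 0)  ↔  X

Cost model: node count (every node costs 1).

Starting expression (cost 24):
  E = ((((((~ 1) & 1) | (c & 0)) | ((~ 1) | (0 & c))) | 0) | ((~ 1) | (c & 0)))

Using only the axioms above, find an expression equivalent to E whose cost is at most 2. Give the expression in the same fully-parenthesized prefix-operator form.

1. [or_false →] (((((~ 1) & 1) | (c & 0)) | ((~ 1) | (0 & c))) | 0)  →  ((((~ 1) & 1) | (c & 0)) | ((~ 1) | (0 & c)));  E = (((((~ 1) & 1) | (c & 0)) | ((~ 1) | (0 & c))) | ((~ 1) | (c & 0)))
2. [and_comm →] (0 & c)  →  (c & 0);  E = (((((~ 1) & 1) | (c & 0)) | ((~ 1) | (c & 0))) | ((~ 1) | (c & 0)))
3. [and_true →] ((~ 1) & 1)  →  (~ 1);  E = ((((~ 1) | (c & 0)) | ((~ 1) | (c & 0))) | ((~ 1) | (c & 0)))
4. [or_idem →] (((~ 1) | (c & 0)) | ((~ 1) | (c & 0)))  →  ((~ 1) | (c & 0));  E = (((~ 1) | (c & 0)) | ((~ 1) | (c & 0)))
5. [or_idem →] (((~ 1) | (c & 0)) | ((~ 1) | (c & 0)))  →  ((~ 1) | (c & 0))
6. [and_false →] (c & 0)  →  0;  E = ((~ 1) | 0)
7. [or_false →] ((~ 1) | 0)  →  (~ 1);  cost 2 ≤ 2, done

(~ 1)   [cost 2]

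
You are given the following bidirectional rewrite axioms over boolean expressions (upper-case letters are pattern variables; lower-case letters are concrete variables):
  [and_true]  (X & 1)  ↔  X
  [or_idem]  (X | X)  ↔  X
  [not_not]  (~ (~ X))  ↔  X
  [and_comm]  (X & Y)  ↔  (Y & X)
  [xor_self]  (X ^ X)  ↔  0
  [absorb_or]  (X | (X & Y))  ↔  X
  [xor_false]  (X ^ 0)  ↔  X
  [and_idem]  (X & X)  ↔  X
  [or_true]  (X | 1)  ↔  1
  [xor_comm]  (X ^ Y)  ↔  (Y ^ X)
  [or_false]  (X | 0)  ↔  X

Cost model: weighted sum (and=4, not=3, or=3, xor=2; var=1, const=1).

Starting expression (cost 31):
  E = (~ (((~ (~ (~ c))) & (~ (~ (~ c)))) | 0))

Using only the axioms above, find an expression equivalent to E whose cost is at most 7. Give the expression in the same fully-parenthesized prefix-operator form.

(~ (~ c))   [cost 7]

step 1: and_idem (→) rewrites ((~ (~ (~ c))) & (~ (~ (~ c)))) into (~ (~ (~ c))), now (~ ((~ (~ (~ c))) | 0))
step 2: not_not (→) rewrites (~ (~ (~ c))) into (~ c), now (~ ((~ c) | 0))
step 3: or_false (→) rewrites ((~ c) | 0) into (~ c), reaching cost 7 (bound 7)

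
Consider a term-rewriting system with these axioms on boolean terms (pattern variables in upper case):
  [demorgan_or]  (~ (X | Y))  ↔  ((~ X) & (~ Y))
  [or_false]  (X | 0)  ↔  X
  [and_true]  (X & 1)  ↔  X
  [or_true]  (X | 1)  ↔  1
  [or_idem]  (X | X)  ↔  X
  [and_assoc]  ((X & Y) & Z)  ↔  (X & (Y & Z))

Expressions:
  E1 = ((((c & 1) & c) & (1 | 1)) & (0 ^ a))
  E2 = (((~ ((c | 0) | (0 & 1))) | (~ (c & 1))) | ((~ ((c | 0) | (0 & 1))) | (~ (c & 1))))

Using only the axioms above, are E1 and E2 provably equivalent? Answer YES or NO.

NO

All listed rules preserve value, hence provable equivalence implies equal values everywhere; look for a separating assignment.
a=0, c=0 gives E1 ↦ 0, E2 ↦ 1; values differ ⇒ not provably equivalent.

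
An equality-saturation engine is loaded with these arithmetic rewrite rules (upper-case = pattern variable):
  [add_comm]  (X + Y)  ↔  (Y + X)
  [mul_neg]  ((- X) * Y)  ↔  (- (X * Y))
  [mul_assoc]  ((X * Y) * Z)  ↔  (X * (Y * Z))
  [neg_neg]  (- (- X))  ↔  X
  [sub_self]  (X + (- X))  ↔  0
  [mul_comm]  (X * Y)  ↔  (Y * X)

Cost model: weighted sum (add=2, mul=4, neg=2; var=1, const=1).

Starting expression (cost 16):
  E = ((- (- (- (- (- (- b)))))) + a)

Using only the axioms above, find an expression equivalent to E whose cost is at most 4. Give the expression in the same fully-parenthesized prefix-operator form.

(1) (- (- b))  =[neg_neg →]=  b    ⊢ ((- (- (- (- b)))) + a)
(2) (- (- b))  =[neg_neg →]=  b    ⊢ ((- (- b)) + a)
(3) (- (- b))  =[neg_neg →]=  b    ⊢ cost 4, within 4

(b + a)   [cost 4]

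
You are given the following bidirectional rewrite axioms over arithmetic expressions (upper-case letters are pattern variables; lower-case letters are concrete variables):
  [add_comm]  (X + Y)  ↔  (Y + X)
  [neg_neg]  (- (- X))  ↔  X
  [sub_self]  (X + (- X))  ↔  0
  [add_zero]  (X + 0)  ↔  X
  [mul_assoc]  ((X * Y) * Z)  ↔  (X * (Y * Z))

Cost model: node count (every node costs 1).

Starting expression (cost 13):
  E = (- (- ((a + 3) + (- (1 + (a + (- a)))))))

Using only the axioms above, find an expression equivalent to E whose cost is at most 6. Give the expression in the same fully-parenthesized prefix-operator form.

1. [sub_self →] (a + (- a))  →  0;  E = (- (- ((a + 3) + (- (1 + 0)))))
2. [add_zero →] (1 + 0)  →  1;  E = (- (- ((a + 3) + (- 1))))
3. [neg_neg →] (- (- ((a + 3) + (- 1))))  →  ((a + 3) + (- 1));  cost 6 ≤ 6, done

((a + 3) + (- 1))   [cost 6]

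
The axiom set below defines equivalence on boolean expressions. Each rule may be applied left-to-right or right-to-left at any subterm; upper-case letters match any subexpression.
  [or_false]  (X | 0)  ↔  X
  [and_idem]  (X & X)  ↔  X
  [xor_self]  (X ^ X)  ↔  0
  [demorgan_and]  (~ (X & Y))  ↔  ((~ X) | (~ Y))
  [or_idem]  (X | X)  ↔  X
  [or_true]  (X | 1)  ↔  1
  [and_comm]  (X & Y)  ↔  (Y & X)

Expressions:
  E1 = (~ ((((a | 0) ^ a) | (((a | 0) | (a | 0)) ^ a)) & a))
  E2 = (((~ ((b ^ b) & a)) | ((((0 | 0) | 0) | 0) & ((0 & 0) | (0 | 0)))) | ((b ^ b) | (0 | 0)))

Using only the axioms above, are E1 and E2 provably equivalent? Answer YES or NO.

1. [or_idem →] ((a | 0) | (a | 0))  →  (a | 0);  E1 = (~ ((((a | 0) ^ a) | ((a | 0) ^ a)) & a))
2. [or_idem →] (((a | 0) ^ a) | ((a | 0) ^ a))  →  ((a | 0) ^ a);  E1 = (~ (((a | 0) ^ a) & a))
3. [or_false →] (a | 0)  →  a;  E1 = (~ ((a ^ a) & a))
4. [xor_self →] (a ^ a)  →  0;  E1 = (~ (0 & a))
5. [or_false ←] (~ (0 & a))  →  ((~ (0 & a)) | 0)
6. [or_false ←] 0  →  (0 | 0);  E1 = ((~ (0 & a)) | (0 | 0))
7. [or_false ←] ((~ (0 & a)) | (0 | 0))  →  (((~ (0 & a)) | (0 | 0)) | 0)
8. [and_idem ←] (0 | 0)  →  ((0 | 0) & (0 | 0));  E1 = (((~ (0 & a)) | ((0 | 0) & (0 | 0))) | 0)
9. [xor_self ←] 0  →  (b ^ b);  E1 = (((~ (0 & a)) | ((0 | 0) & (0 | 0))) | (b ^ b))
10. [or_false ←] (b ^ b)  →  ((b ^ b) | 0);  E1 = (((~ (0 & a)) | ((0 | 0) & (0 | 0))) | ((b ^ b) | 0))
11. [or_idem ←] 0  →  (0 | 0);  E1 = (((~ (0 & a)) | ((0 | 0) & (0 | (0 | 0)))) | ((b ^ b) | 0))
12. [xor_self ←] 0  →  (b ^ b);  E1 = (((~ ((b ^ b) & a)) | ((0 | 0) & (0 | (0 | 0)))) | ((b ^ b) | 0))
13. [or_false ←] 0  →  (0 | 0);  E1 = (((~ ((b ^ b) & a)) | (((0 | 0) | 0) & (0 | (0 | 0)))) | ((b ^ b) | 0))
14. [and_idem ←] 0  →  (0 & 0);  E1 = (((~ ((b ^ b) & a)) | (((0 | 0) | 0) & ((0 & 0) | (0 | 0)))) | ((b ^ b) | 0))
15. [or_false ←] 0  →  (0 | 0);  E1 = (((~ ((b ^ b) & a)) | (((0 | 0) | 0) & ((0 & 0) | (0 | 0)))) | ((b ^ b) | (0 | 0)))
16. [or_false ←] 0  →  (0 | 0);  this is E2

YES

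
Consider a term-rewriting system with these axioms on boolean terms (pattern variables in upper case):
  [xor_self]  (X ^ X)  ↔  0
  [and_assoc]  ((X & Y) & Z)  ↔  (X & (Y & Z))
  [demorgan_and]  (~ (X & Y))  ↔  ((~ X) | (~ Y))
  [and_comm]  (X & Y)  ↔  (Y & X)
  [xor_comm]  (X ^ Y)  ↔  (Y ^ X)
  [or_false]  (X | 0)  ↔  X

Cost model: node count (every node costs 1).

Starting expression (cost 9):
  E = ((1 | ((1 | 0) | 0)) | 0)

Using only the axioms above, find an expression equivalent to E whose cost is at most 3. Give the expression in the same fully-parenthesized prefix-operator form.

(1 | 1)   [cost 3]

step 1: or_false (→) rewrites ((1 | ((1 | 0) | 0)) | 0) into (1 | ((1 | 0) | 0))
step 2: or_false (→) rewrites (1 | 0) into 1, now (1 | (1 | 0))
step 3: or_false (→) rewrites (1 | 0) into 1, reaching cost 3 (bound 3)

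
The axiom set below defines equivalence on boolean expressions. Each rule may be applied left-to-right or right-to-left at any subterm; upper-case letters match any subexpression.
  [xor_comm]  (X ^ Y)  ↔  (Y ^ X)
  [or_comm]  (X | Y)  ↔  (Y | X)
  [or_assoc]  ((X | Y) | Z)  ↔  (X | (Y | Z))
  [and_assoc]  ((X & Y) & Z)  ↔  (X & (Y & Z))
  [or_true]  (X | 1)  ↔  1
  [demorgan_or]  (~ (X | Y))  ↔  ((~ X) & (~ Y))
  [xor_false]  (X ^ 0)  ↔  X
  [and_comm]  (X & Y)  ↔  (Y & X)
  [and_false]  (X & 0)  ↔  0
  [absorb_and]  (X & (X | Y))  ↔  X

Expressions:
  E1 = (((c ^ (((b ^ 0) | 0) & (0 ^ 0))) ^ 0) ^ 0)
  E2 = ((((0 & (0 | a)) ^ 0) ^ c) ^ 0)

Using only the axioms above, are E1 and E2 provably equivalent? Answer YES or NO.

YES

1. [xor_false →] (b ^ 0)  →  b;  E1 = (((c ^ ((b | 0) & (0 ^ 0))) ^ 0) ^ 0)
2. [xor_false →] ((c ^ ((b | 0) & (0 ^ 0))) ^ 0)  →  (c ^ ((b | 0) & (0 ^ 0)));  E1 = ((c ^ ((b | 0) & (0 ^ 0))) ^ 0)
3. [xor_false →] (0 ^ 0)  →  0;  E1 = ((c ^ ((b | 0) & 0)) ^ 0)
4. [and_comm →] ((b | 0) & 0)  →  (0 & (b | 0));  E1 = ((c ^ (0 & (b | 0))) ^ 0)
5. [or_comm →] (b | 0)  →  (0 | b);  E1 = ((c ^ (0 & (0 | b))) ^ 0)
6. [absorb_and →] (0 & (0 | b))  →  0;  E1 = ((c ^ 0) ^ 0)
7. [xor_false →] (c ^ 0)  →  c;  E1 = (c ^ 0)
8. [xor_comm →] (c ^ 0)  →  (0 ^ c)
9. [absorb_and ←] 0  →  (0 & (0 | a));  E1 = ((0 & (0 | a)) ^ c)
10. [xor_false ←] (0 & (0 | a))  →  ((0 & (0 | a)) ^ 0);  E1 = (((0 & (0 | a)) ^ 0) ^ c)
11. [xor_false ←] (((0 & (0 | a)) ^ 0) ^ c)  →  ((((0 & (0 | a)) ^ 0) ^ c) ^ 0);  this is E2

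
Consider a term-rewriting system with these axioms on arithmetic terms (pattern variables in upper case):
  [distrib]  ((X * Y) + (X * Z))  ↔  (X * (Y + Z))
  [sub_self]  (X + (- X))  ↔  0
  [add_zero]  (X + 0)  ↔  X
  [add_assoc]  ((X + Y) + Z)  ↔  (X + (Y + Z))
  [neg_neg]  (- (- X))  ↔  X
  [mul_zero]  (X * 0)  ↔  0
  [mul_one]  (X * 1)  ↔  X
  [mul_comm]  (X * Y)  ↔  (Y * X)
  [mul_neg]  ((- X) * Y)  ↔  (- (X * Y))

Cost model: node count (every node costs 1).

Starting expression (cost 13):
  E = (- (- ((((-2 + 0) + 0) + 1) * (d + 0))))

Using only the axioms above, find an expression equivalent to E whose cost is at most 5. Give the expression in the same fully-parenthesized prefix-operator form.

((-2 + 1) * d)   [cost 5]

1. [add_zero →] ((-2 + 0) + 0)  →  (-2 + 0);  E = (- (- (((-2 + 0) + 1) * (d + 0))))
2. [add_zero →] (d + 0)  →  d;  E = (- (- (((-2 + 0) + 1) * d)))
3. [neg_neg →] (- (- (((-2 + 0) + 1) * d)))  →  (((-2 + 0) + 1) * d)
4. [add_zero →] (-2 + 0)  →  -2;  cost 5 ≤ 5, done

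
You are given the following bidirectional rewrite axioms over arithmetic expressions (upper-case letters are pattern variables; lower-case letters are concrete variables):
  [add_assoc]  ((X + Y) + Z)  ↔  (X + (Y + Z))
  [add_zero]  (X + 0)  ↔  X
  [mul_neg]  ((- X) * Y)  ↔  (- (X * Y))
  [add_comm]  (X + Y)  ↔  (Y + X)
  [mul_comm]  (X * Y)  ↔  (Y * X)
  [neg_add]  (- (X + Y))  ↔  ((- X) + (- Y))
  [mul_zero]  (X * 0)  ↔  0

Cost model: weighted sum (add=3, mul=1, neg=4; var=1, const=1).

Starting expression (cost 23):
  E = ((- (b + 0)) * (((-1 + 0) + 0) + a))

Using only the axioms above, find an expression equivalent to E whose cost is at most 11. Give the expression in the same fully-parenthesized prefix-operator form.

((- b) * (-1 + a))   [cost 11]

(1) ((-1 + 0) + 0)  =[add_zero →]=  (-1 + 0)    ⊢ ((- (b + 0)) * ((-1 + 0) + a))
(2) (b + 0)  =[add_zero →]=  b    ⊢ ((- b) * ((-1 + 0) + a))
(3) (-1 + 0)  =[add_zero →]=  -1    ⊢ cost 11, within 11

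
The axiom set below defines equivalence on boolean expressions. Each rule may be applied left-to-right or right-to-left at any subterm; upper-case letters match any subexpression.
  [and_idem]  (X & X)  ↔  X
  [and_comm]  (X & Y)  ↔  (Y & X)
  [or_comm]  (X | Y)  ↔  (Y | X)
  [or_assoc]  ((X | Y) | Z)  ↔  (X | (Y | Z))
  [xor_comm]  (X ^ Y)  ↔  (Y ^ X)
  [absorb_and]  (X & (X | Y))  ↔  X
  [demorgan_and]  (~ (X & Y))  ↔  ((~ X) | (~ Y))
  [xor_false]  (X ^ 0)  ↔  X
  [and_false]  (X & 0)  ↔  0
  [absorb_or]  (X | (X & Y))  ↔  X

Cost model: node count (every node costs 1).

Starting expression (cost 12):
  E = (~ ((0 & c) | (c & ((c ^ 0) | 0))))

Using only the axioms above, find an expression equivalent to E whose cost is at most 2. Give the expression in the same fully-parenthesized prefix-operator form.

1. [xor_false →] (c ^ 0)  →  c;  E = (~ ((0 & c) | (c & (c | 0))))
2. [or_comm →] ((0 & c) | (c & (c | 0)))  →  ((c & (c | 0)) | (0 & c));  E = (~ ((c & (c | 0)) | (0 & c)))
3. [and_comm →] (0 & c)  →  (c & 0);  E = (~ ((c & (c | 0)) | (c & 0)))
4. [absorb_and →] (c & (c | 0))  →  c;  E = (~ (c | (c & 0)))
5. [absorb_or →] (c | (c & 0))  →  c;  cost 2 ≤ 2, done

(~ c)   [cost 2]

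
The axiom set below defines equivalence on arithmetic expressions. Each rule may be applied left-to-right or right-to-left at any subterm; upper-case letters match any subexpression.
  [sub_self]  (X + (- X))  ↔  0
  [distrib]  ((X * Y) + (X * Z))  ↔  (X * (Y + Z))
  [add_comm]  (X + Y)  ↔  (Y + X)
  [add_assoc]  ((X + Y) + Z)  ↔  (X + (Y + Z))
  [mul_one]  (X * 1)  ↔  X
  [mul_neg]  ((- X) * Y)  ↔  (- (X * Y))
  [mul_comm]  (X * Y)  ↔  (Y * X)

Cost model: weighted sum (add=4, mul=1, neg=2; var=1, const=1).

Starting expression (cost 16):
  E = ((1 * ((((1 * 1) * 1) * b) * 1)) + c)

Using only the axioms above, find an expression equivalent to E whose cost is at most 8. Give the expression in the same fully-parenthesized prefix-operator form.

(c + (1 * b))   [cost 8]

1. [mul_one →] ((((1 * 1) * 1) * b) * 1)  →  (((1 * 1) * 1) * b);  E = ((1 * (((1 * 1) * 1) * b)) + c)
2. [mul_one →] (1 * 1)  →  1;  E = ((1 * ((1 * 1) * b)) + c)
3. [mul_one →] (1 * 1)  →  1;  E = ((1 * (1 * b)) + c)
4. [mul_comm →] (1 * b)  →  (b * 1);  E = ((1 * (b * 1)) + c)
5. [add_comm →] ((1 * (b * 1)) + c)  →  (c + (1 * (b * 1)))
6. [mul_one →] (b * 1)  →  b;  cost 8 ≤ 8, done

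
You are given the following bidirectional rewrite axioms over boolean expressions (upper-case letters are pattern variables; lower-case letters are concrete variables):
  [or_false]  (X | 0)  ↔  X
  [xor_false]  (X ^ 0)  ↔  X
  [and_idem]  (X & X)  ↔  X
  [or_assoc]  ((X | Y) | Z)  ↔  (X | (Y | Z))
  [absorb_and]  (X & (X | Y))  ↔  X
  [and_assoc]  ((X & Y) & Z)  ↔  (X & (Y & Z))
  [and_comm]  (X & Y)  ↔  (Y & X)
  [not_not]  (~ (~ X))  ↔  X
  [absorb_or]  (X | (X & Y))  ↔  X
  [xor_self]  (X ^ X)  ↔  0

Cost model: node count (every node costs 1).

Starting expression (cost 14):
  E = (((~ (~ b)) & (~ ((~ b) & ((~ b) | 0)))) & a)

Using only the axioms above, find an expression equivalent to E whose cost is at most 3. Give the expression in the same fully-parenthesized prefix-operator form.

(b & a)   [cost 3]

step 1: absorb_and (→) rewrites ((~ b) & ((~ b) | 0)) into (~ b), now (((~ (~ b)) & (~ (~ b))) & a)
step 2: and_idem (→) rewrites ((~ (~ b)) & (~ (~ b))) into (~ (~ b)), now ((~ (~ b)) & a)
step 3: not_not (→) rewrites (~ (~ b)) into b, reaching cost 3 (bound 3)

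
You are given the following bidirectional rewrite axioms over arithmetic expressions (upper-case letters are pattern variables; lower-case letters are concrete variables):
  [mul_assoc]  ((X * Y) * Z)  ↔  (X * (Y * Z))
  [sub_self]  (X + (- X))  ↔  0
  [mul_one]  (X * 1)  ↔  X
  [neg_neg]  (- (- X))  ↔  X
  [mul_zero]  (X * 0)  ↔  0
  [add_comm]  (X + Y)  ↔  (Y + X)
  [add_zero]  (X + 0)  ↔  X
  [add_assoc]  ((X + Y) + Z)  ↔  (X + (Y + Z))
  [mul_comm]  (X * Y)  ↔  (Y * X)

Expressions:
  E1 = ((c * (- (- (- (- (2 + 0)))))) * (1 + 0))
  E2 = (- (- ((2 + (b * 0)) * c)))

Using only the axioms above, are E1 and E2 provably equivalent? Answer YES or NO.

YES

step 1: neg_neg (→) rewrites (- (- (2 + 0))) into (2 + 0), now ((c * (- (- (2 + 0)))) * (1 + 0))
step 2: add_zero (→) rewrites (2 + 0) into 2, now ((c * (- (- 2))) * (1 + 0))
step 3: add_zero (→) rewrites (1 + 0) into 1, now ((c * (- (- 2))) * 1)
step 4: mul_one (→) rewrites ((c * (- (- 2))) * 1) into (c * (- (- 2)))
step 5: neg_neg (→) rewrites (- (- 2)) into 2, now (c * 2)
step 6: mul_comm (→) rewrites (c * 2) into (2 * c)
step 7: add_zero (←) rewrites 2 into (2 + 0), now ((2 + 0) * c)
step 8: neg_neg (←) rewrites ((2 + 0) * c) into (- (- ((2 + 0) * c)))
step 9: mul_zero (←) rewrites 0 into (b * 0), which is E2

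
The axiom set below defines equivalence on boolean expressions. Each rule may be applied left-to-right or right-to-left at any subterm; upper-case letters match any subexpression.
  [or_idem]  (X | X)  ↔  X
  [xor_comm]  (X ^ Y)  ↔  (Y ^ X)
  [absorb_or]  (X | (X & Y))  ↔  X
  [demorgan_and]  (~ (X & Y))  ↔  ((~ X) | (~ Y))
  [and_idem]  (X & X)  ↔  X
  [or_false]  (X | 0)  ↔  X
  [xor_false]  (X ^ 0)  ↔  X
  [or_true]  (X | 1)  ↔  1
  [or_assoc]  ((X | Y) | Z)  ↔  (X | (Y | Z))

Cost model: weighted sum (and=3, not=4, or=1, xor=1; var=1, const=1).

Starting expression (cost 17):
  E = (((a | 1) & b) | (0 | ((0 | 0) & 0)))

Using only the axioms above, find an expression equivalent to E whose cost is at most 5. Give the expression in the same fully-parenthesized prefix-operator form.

(1 & b)   [cost 5]

step 1: or_idem (→) rewrites (0 | 0) into 0, now (((a | 1) & b) | (0 | (0 & 0)))
step 2: or_true (→) rewrites (a | 1) into 1, now ((1 & b) | (0 | (0 & 0)))
step 3: absorb_or (→) rewrites (0 | (0 & 0)) into 0, now ((1 & b) | 0)
step 4: or_false (→) rewrites ((1 & b) | 0) into (1 & b), reaching cost 5 (bound 5)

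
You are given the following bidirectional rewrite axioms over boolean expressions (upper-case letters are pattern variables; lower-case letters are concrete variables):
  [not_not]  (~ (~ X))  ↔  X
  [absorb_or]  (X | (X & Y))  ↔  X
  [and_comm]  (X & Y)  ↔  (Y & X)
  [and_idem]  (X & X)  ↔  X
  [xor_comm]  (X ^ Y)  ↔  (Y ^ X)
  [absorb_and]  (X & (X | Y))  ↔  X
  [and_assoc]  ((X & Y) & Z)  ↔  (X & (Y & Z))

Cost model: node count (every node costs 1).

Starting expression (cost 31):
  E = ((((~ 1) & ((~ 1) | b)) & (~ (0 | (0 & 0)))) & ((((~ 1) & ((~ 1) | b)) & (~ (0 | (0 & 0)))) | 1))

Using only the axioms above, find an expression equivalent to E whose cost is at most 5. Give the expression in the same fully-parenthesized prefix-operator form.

step 1: absorb_and (→) rewrites ((((~ 1) & ((~ 1) | b)) & (~ (0 | (0 & 0)))) & ((((~ 1) & ((~ 1) | b)) & (~ (0 | (0 & 0)))) | 1)) into (((~ 1) & ((~ 1) | b)) & (~ (0 | (0 & 0))))
step 2: absorb_and (→) rewrites ((~ 1) & ((~ 1) | b)) into (~ 1), now ((~ 1) & (~ (0 | (0 & 0))))
step 3: absorb_or (→) rewrites (0 | (0 & 0)) into 0, reaching cost 5 (bound 5)

((~ 1) & (~ 0))   [cost 5]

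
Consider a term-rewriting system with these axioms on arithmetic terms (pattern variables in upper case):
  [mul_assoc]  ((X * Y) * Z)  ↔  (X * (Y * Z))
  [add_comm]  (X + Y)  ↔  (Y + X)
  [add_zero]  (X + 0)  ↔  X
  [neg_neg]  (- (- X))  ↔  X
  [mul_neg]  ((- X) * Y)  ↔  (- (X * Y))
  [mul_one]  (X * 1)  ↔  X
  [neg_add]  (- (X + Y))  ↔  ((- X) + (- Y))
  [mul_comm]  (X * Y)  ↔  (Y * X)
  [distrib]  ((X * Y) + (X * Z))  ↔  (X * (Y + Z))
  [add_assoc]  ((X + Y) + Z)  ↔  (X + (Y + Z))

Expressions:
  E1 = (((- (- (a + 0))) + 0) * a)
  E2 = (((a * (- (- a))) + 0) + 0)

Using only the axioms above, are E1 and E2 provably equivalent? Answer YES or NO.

YES

(1) (- (- (a + 0)))  =[neg_neg →]=  (a + 0)    ⊢ (((a + 0) + 0) * a)
(2) (a + 0)  =[add_zero →]=  a    ⊢ ((a + 0) * a)
(3) (a + 0)  =[add_zero →]=  a    ⊢ (a * a)
(4) (a * a)  =[add_zero ←]=  ((a * a) + 0)
(5) a  =[neg_neg ←]=  (- (- a))    ⊢ (((- (- a)) * a) + 0)
(6) ((- (- a)) * a)  =[mul_comm →]=  (a * (- (- a)))    ⊢ ((a * (- (- a))) + 0)
(7) ((a * (- (- a))) + 0)  =[add_zero ←]=  (((a * (- (- a))) + 0) + 0)    ⊢ E2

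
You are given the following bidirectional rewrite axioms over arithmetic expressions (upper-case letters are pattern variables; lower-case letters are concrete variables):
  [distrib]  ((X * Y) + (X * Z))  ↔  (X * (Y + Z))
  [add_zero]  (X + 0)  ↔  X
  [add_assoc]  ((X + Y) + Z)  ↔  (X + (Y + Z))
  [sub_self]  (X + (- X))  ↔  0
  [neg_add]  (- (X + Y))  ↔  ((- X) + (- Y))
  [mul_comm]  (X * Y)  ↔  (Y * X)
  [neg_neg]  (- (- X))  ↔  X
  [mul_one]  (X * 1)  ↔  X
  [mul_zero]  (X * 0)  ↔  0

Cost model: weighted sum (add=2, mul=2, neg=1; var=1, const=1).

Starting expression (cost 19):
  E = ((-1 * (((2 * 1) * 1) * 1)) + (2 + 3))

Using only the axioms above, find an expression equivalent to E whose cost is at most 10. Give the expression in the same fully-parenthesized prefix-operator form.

((-1 * 2) + (2 + 3))   [cost 10]

step 1: mul_one (→) rewrites (2 * 1) into 2, now ((-1 * ((2 * 1) * 1)) + (2 + 3))
step 2: mul_one (→) rewrites (2 * 1) into 2, now ((-1 * (2 * 1)) + (2 + 3))
step 3: mul_one (→) rewrites (2 * 1) into 2, reaching cost 10 (bound 10)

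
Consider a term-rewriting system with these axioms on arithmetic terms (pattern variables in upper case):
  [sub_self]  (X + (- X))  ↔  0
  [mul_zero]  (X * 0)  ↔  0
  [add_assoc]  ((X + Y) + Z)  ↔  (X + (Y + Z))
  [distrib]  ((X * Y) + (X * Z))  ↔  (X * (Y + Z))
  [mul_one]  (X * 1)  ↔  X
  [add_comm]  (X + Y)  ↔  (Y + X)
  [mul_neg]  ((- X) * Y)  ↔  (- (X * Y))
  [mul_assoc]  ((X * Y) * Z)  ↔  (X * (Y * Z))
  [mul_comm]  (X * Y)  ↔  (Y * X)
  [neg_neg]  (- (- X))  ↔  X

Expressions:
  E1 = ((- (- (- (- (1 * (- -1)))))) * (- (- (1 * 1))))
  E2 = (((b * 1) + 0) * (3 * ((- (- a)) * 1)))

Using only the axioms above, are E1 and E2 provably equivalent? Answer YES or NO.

All listed rules preserve value, hence provable equivalence implies equal values everywhere; look for a separating assignment.
a=0, b=0 gives E1 ↦ 1, E2 ↦ 0; values differ ⇒ not provably equivalent.

NO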